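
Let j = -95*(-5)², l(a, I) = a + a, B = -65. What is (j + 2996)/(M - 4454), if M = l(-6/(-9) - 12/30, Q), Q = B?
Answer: -9315/66802 ≈ -0.13944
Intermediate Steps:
Q = -65
l(a, I) = 2*a
j = -2375 (j = -95*25 = -2375)
M = 8/15 (M = 2*(-6/(-9) - 12/30) = 2*(-6*(-⅑) - 12*1/30) = 2*(⅔ - ⅖) = 2*(4/15) = 8/15 ≈ 0.53333)
(j + 2996)/(M - 4454) = (-2375 + 2996)/(8/15 - 4454) = 621/(-66802/15) = 621*(-15/66802) = -9315/66802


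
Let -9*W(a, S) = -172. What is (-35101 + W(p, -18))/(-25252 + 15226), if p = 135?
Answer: 315737/90234 ≈ 3.4991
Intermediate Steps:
W(a, S) = 172/9 (W(a, S) = -⅑*(-172) = 172/9)
(-35101 + W(p, -18))/(-25252 + 15226) = (-35101 + 172/9)/(-25252 + 15226) = -315737/9/(-10026) = -315737/9*(-1/10026) = 315737/90234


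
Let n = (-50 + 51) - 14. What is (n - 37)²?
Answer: 2500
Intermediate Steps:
n = -13 (n = 1 - 14 = -13)
(n - 37)² = (-13 - 37)² = (-50)² = 2500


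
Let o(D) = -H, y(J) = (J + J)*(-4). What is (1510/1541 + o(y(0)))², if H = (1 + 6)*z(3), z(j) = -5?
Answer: 3074148025/2374681 ≈ 1294.6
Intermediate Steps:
y(J) = -8*J (y(J) = (2*J)*(-4) = -8*J)
H = -35 (H = (1 + 6)*(-5) = 7*(-5) = -35)
o(D) = 35 (o(D) = -1*(-35) = 35)
(1510/1541 + o(y(0)))² = (1510/1541 + 35)² = (55445/1541)² = 3074148025/2374681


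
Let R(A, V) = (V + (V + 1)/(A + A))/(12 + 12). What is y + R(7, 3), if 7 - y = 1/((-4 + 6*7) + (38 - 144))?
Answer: 20425/2856 ≈ 7.1516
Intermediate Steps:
R(A, V) = V/24 + (1 + V)/(48*A) (R(A, V) = (V + (1 + V)/((2*A)))/24 = (V + (1 + V)*(1/(2*A)))*(1/24) = (V + (1 + V)/(2*A))*(1/24) = V/24 + (1 + V)/(48*A))
y = 477/68 (y = 7 - 1/((-4 + 6*7) + (38 - 144)) = 7 - 1/((-4 + 42) - 106) = 7 - 1/(38 - 106) = 7 - 1/(-68) = 7 - 1*(-1/68) = 7 + 1/68 = 477/68 ≈ 7.0147)
y + R(7, 3) = 477/68 + (1/48)*(1 + 3 + 2*7*3)/7 = 477/68 + (1/48)*(⅐)*(1 + 3 + 42) = 477/68 + (1/48)*(⅐)*46 = 477/68 + 23/168 = 20425/2856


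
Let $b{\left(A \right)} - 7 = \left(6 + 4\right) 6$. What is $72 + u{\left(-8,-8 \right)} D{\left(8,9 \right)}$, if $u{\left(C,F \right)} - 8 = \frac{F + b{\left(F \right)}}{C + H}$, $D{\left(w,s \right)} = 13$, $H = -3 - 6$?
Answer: $\frac{2225}{17} \approx 130.88$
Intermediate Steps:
$H = -9$
$b{\left(A \right)} = 67$ ($b{\left(A \right)} = 7 + \left(6 + 4\right) 6 = 7 + 10 \cdot 6 = 7 + 60 = 67$)
$u{\left(C,F \right)} = 8 + \frac{67 + F}{-9 + C}$ ($u{\left(C,F \right)} = 8 + \frac{F + 67}{C - 9} = 8 + \frac{67 + F}{-9 + C}$)
$72 + u{\left(-8,-8 \right)} D{\left(8,9 \right)} = 72 + \frac{-5 - 8 + 8 \left(-8\right)}{-9 - 8} \cdot 13 = 72 + \frac{-5 - 8 - 64}{-17} \cdot 13 = 72 + \left(- \frac{1}{17}\right) \left(-77\right) 13 = 72 + \frac{77}{17} \cdot 13 = 72 + \frac{1001}{17} = \frac{2225}{17}$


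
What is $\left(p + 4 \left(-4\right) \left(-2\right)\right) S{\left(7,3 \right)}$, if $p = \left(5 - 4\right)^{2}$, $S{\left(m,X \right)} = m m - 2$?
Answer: $1551$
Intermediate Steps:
$S{\left(m,X \right)} = -2 + m^{2}$ ($S{\left(m,X \right)} = m^{2} - 2 = -2 + m^{2}$)
$p = 1$ ($p = 1^{2} = 1$)
$\left(p + 4 \left(-4\right) \left(-2\right)\right) S{\left(7,3 \right)} = \left(1 + 4 \left(-4\right) \left(-2\right)\right) \left(-2 + 7^{2}\right) = \left(1 - -32\right) \left(-2 + 49\right) = \left(1 + 32\right) 47 = 33 \cdot 47 = 1551$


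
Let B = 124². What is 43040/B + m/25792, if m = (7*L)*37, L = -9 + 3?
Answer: 1094953/399776 ≈ 2.7389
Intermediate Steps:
L = -6
B = 15376
m = -1554 (m = (7*(-6))*37 = -42*37 = -1554)
43040/B + m/25792 = 43040/15376 - 1554/25792 = 43040*(1/15376) - 1554*1/25792 = 2690/961 - 777/12896 = 1094953/399776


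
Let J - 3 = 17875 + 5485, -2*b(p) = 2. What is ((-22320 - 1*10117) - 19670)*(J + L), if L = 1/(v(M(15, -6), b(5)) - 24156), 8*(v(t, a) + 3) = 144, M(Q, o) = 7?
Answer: -9796223375158/8047 ≈ -1.2174e+9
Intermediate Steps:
b(p) = -1 (b(p) = -½*2 = -1)
J = 23363 (J = 3 + (17875 + 5485) = 3 + 23360 = 23363)
v(t, a) = 15 (v(t, a) = -3 + (⅛)*144 = -3 + 18 = 15)
L = -1/24141 (L = 1/(15 - 24156) = 1/(-24141) = -1/24141 ≈ -4.1423e-5)
((-22320 - 1*10117) - 19670)*(J + L) = ((-22320 - 1*10117) - 19670)*(23363 - 1/24141) = ((-22320 - 10117) - 19670)*(564006182/24141) = (-32437 - 19670)*(564006182/24141) = -52107*564006182/24141 = -9796223375158/8047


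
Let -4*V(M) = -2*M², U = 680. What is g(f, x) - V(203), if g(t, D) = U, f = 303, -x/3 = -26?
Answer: -39849/2 ≈ -19925.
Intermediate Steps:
x = 78 (x = -3*(-26) = 78)
g(t, D) = 680
V(M) = M²/2 (V(M) = -(-1)*M²/2 = M²/2)
g(f, x) - V(203) = 680 - 203²/2 = 680 - 41209/2 = -39849/2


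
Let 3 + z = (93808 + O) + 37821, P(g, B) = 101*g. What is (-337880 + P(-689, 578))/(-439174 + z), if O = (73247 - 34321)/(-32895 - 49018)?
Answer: 33377008197/25192218250 ≈ 1.3249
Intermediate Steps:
O = -38926/81913 (O = 38926/(-81913) = 38926*(-1/81913) = -38926/81913 ≈ -0.47521)
z = 10781841612/81913 (z = -3 + ((93808 - 38926/81913) + 37821) = -3 + (7684055778/81913 + 37821) = -3 + 10782087351/81913 = 10781841612/81913 ≈ 1.3163e+5)
(-337880 + P(-689, 578))/(-439174 + z) = (-337880 + 101*(-689))/(-439174 + 10781841612/81913) = (-337880 - 69589)/(-25192218250/81913) = -407469*(-81913/25192218250) = 33377008197/25192218250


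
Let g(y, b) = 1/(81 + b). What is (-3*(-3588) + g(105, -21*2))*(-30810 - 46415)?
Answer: -32418823325/39 ≈ -8.3125e+8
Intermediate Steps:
(-3*(-3588) + g(105, -21*2))*(-30810 - 46415) = (-3*(-3588) + 1/(81 - 21*2))*(-30810 - 46415) = (10764 + 1/(81 - 42))*(-77225) = (10764 + 1/39)*(-77225) = (419797/39)*(-77225) = -32418823325/39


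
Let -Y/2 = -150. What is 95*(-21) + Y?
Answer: -1695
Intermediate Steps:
Y = 300 (Y = -2*(-150) = 300)
95*(-21) + Y = 95*(-21) + 300 = -1995 + 300 = -1695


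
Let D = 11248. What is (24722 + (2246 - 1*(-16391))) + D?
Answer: 54607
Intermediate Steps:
(24722 + (2246 - 1*(-16391))) + D = (24722 + (2246 - 1*(-16391))) + 11248 = (24722 + (2246 + 16391)) + 11248 = (24722 + 18637) + 11248 = 43359 + 11248 = 54607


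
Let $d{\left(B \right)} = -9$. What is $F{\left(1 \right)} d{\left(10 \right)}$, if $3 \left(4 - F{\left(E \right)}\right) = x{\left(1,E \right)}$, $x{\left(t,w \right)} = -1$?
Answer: $-39$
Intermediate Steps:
$F{\left(E \right)} = \frac{13}{3}$ ($F{\left(E \right)} = 4 - - \frac{1}{3} = 4 + \frac{1}{3} = \frac{13}{3}$)
$F{\left(1 \right)} d{\left(10 \right)} = \frac{13}{3} \left(-9\right) = -39$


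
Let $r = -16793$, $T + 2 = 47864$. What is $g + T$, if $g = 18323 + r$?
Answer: $49392$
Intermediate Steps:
$T = 47862$ ($T = -2 + 47864 = 47862$)
$g = 1530$ ($g = 18323 - 16793 = 1530$)
$g + T = 1530 + 47862 = 49392$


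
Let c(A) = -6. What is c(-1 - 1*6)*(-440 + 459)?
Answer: -114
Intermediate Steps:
c(-1 - 1*6)*(-440 + 459) = -6*(-440 + 459) = -6*19 = -114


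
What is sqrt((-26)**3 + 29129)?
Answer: sqrt(11553) ≈ 107.48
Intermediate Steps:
sqrt((-26)**3 + 29129) = sqrt(-17576 + 29129) = sqrt(11553)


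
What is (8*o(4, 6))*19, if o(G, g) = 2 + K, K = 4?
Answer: 912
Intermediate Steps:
o(G, g) = 6 (o(G, g) = 2 + 4 = 6)
(8*o(4, 6))*19 = (8*6)*19 = 48*19 = 912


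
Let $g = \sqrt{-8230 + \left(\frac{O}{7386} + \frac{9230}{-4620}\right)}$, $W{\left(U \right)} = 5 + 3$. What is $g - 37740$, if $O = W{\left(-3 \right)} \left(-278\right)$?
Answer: $-37740 + \frac{i \sqrt{2662693572162162}}{568722} \approx -37740.0 + 90.732 i$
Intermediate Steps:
$W{\left(U \right)} = 8$
$O = -2224$ ($O = 8 \left(-278\right) = -2224$)
$g = \frac{i \sqrt{2662693572162162}}{568722}$ ($g = \sqrt{-8230 + \left(- \frac{2224}{7386} + \frac{9230}{-4620}\right)} = \sqrt{-8230 + \left(\left(-2224\right) \frac{1}{7386} + 9230 \left(- \frac{1}{4620}\right)\right)} = \sqrt{-8230 - \frac{1307461}{568722}} = \sqrt{- \frac{4681889521}{568722}} = \frac{i \sqrt{2662693572162162}}{568722} \approx 90.732 i$)
$g - 37740 = \frac{i \sqrt{2662693572162162}}{568722} - 37740 = -37740 + \frac{i \sqrt{2662693572162162}}{568722}$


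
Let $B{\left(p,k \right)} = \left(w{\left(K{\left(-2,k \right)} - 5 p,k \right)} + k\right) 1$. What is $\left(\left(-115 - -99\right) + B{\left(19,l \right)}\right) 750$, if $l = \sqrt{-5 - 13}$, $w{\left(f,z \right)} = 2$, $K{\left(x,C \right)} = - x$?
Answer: $-10500 + 2250 i \sqrt{2} \approx -10500.0 + 3182.0 i$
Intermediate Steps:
$l = 3 i \sqrt{2}$ ($l = \sqrt{-18} = 3 i \sqrt{2} \approx 4.2426 i$)
$B{\left(p,k \right)} = 2 + k$ ($B{\left(p,k \right)} = \left(2 + k\right) 1 = 2 + k$)
$\left(\left(-115 - -99\right) + B{\left(19,l \right)}\right) 750 = \left(\left(-115 - -99\right) + \left(2 + 3 i \sqrt{2}\right)\right) 750 = \left(\left(-115 + 99\right) + \left(2 + 3 i \sqrt{2}\right)\right) 750 = \left(-16 + \left(2 + 3 i \sqrt{2}\right)\right) 750 = \left(-14 + 3 i \sqrt{2}\right) 750 = -10500 + 2250 i \sqrt{2}$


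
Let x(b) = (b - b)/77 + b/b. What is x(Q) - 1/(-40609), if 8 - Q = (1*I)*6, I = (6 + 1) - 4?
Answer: 40610/40609 ≈ 1.0000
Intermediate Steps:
I = 3 (I = 7 - 4 = 3)
Q = -10 (Q = 8 - 1*3*6 = 8 - 3*6 = 8 - 1*18 = 8 - 18 = -10)
x(b) = 1 (x(b) = 0*(1/77) + 1 = 0 + 1 = 1)
x(Q) - 1/(-40609) = 1 - 1/(-40609) = 1 - 1*(-1/40609) = 1 + 1/40609 = 40610/40609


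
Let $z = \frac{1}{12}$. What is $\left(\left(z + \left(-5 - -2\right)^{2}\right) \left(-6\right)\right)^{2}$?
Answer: $\frac{11881}{4} \approx 2970.3$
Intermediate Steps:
$z = \frac{1}{12} \approx 0.083333$
$\left(\left(z + \left(-5 - -2\right)^{2}\right) \left(-6\right)\right)^{2} = \left(\left(\frac{1}{12} + \left(-5 - -2\right)^{2}\right) \left(-6\right)\right)^{2} = \left(\left(\frac{1}{12} + \left(-5 + 2\right)^{2}\right) \left(-6\right)\right)^{2} = \left(\left(\frac{1}{12} + \left(-3\right)^{2}\right) \left(-6\right)\right)^{2} = \left(\left(\frac{1}{12} + 9\right) \left(-6\right)\right)^{2} = \left(\frac{109}{12} \left(-6\right)\right)^{2} = \left(- \frac{109}{2}\right)^{2} = \frac{11881}{4}$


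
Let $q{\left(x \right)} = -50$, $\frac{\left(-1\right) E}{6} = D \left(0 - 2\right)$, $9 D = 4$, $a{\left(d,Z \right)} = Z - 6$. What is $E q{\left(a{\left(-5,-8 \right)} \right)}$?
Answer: $- \frac{800}{3} \approx -266.67$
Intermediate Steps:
$a{\left(d,Z \right)} = -6 + Z$ ($a{\left(d,Z \right)} = Z - 6 = -6 + Z$)
$D = \frac{4}{9}$ ($D = \frac{1}{9} \cdot 4 = \frac{4}{9} \approx 0.44444$)
$E = \frac{16}{3}$ ($E = - 6 \frac{4 \left(0 - 2\right)}{9} = - 6 \cdot \frac{4}{9} \left(-2\right) = \left(-6\right) \left(- \frac{8}{9}\right) = \frac{16}{3} \approx 5.3333$)
$E q{\left(a{\left(-5,-8 \right)} \right)} = \frac{16}{3} \left(-50\right) = - \frac{800}{3}$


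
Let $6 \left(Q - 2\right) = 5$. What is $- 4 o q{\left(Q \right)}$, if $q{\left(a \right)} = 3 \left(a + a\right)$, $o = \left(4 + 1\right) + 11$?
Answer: $-1088$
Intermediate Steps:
$Q = \frac{17}{6}$ ($Q = 2 + \frac{1}{6} \cdot 5 = 2 + \frac{5}{6} = \frac{17}{6} \approx 2.8333$)
$o = 16$ ($o = 5 + 11 = 16$)
$q{\left(a \right)} = 6 a$ ($q{\left(a \right)} = 3 \cdot 2 a = 6 a$)
$- 4 o q{\left(Q \right)} = \left(-4\right) 16 \cdot 6 \cdot \frac{17}{6} = \left(-64\right) 17 = -1088$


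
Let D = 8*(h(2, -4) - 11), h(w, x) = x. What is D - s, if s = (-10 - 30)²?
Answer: -1720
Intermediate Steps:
s = 1600 (s = (-40)² = 1600)
D = -120 (D = 8*(-4 - 11) = 8*(-15) = -120)
D - s = -120 - 1*1600 = -120 - 1600 = -1720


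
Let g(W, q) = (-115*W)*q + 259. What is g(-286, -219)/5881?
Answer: -7202651/5881 ≈ -1224.7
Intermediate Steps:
g(W, q) = 259 - 115*W*q (g(W, q) = -115*W*q + 259 = 259 - 115*W*q)
g(-286, -219)/5881 = (259 - 115*(-286)*(-219))/5881 = (259 - 7202910)*(1/5881) = -7202651*1/5881 = -7202651/5881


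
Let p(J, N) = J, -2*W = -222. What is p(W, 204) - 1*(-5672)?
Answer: 5783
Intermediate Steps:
W = 111 (W = -½*(-222) = 111)
p(W, 204) - 1*(-5672) = 111 - 1*(-5672) = 111 + 5672 = 5783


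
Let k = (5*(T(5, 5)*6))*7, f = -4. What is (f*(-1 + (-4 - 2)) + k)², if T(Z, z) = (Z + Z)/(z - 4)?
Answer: 4528384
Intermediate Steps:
T(Z, z) = 2*Z/(-4 + z) (T(Z, z) = (2*Z)/(-4 + z) = 2*Z/(-4 + z))
k = 2100 (k = (5*((2*5/(-4 + 5))*6))*7 = (5*((2*5/1)*6))*7 = (5*((2*5*1)*6))*7 = (5*(10*6))*7 = (5*60)*7 = 300*7 = 2100)
(f*(-1 + (-4 - 2)) + k)² = (-4*(-1 + (-4 - 2)) + 2100)² = (-4*(-1 - 6) + 2100)² = (-4*(-7) + 2100)² = (28 + 2100)² = 2128² = 4528384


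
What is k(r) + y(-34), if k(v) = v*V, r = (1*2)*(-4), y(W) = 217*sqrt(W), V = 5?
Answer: -40 + 217*I*sqrt(34) ≈ -40.0 + 1265.3*I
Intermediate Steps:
r = -8 (r = 2*(-4) = -8)
k(v) = 5*v (k(v) = v*5 = 5*v)
k(r) + y(-34) = 5*(-8) + 217*sqrt(-34) = -40 + 217*(I*sqrt(34)) = -40 + 217*I*sqrt(34)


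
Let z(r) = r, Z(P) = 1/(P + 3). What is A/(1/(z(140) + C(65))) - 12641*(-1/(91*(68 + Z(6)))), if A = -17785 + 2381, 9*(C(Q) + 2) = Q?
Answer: -1123079677003/502047 ≈ -2.2370e+6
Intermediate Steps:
Z(P) = 1/(3 + P)
C(Q) = -2 + Q/9
A = -15404
A/(1/(z(140) + C(65))) - 12641*(-1/(91*(68 + Z(6)))) = -(2125752 + 1001260/9) - 12641*(-1/(91*(68 + 1/(3 + 6)))) = -15404/(1/(140 + (-2 + 65/9))) - 12641*(-1/(91*(68 + 1/9))) = -15404/(1/(140 + 47/9)) - 12641*(-1/(91*(68 + ⅑))) = -15404/(1/(1307/9)) - 12641/((613/9)*(-91)) = -15404/9/1307 - 12641/(-55783/9) = -15404*1307/9 - 12641*(-9/55783) = -20133028/9 + 113769/55783 = -1123079677003/502047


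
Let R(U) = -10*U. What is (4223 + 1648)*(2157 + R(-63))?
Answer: 16362477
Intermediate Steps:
(4223 + 1648)*(2157 + R(-63)) = (4223 + 1648)*(2157 - 10*(-63)) = 5871*(2157 + 630) = 5871*2787 = 16362477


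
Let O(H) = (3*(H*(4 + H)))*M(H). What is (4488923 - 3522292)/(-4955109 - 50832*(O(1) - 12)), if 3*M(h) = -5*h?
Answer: -966631/3074325 ≈ -0.31442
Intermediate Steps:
M(h) = -5*h/3 (M(h) = (-5*h)/3 = -5*h/3)
O(H) = -5*H**2*(4 + H) (O(H) = (3*(H*(4 + H)))*(-5*H/3) = (3*H*(4 + H))*(-5*H/3) = -5*H**2*(4 + H))
(4488923 - 3522292)/(-4955109 - 50832*(O(1) - 12)) = (4488923 - 3522292)/(-4955109 - 50832*(5*1**2*(-4 - 1*1) - 12)) = 966631/(-4955109 - 50832*(5*1*(-4 - 1) - 12)) = 966631/(-4955109 - 50832*(5*1*(-5) - 12)) = 966631/(-4955109 - 50832*(-25 - 12)) = 966631/(-4955109 - 50832*(-37)) = 966631/(-4955109 - 2118*(-888)) = 966631/(-4955109 + 1880784) = 966631/(-3074325) = 966631*(-1/3074325) = -966631/3074325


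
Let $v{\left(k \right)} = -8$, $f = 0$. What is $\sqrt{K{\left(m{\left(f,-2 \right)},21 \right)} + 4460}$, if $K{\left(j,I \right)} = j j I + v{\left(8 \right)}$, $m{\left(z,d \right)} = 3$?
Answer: $\sqrt{4641} \approx 68.125$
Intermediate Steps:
$K{\left(j,I \right)} = -8 + I j^{2}$ ($K{\left(j,I \right)} = j j I - 8 = j^{2} I - 8 = I j^{2} - 8 = -8 + I j^{2}$)
$\sqrt{K{\left(m{\left(f,-2 \right)},21 \right)} + 4460} = \sqrt{\left(-8 + 21 \cdot 3^{2}\right) + 4460} = \sqrt{\left(-8 + 21 \cdot 9\right) + 4460} = \sqrt{\left(-8 + 189\right) + 4460} = \sqrt{181 + 4460} = \sqrt{4641}$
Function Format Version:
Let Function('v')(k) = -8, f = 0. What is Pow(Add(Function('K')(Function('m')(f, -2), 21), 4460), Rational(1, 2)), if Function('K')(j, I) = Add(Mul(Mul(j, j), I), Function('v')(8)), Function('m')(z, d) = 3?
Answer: Pow(4641, Rational(1, 2)) ≈ 68.125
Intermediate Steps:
Function('K')(j, I) = Add(-8, Mul(I, Pow(j, 2))) (Function('K')(j, I) = Add(Mul(Mul(j, j), I), -8) = Add(Mul(Pow(j, 2), I), -8) = Add(Mul(I, Pow(j, 2)), -8) = Add(-8, Mul(I, Pow(j, 2))))
Pow(Add(Function('K')(Function('m')(f, -2), 21), 4460), Rational(1, 2)) = Pow(Add(Add(-8, Mul(21, Pow(3, 2))), 4460), Rational(1, 2)) = Pow(Add(Add(-8, Mul(21, 9)), 4460), Rational(1, 2)) = Pow(Add(Add(-8, 189), 4460), Rational(1, 2)) = Pow(Add(181, 4460), Rational(1, 2)) = Pow(4641, Rational(1, 2))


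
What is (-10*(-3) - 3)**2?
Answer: 729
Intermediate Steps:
(-10*(-3) - 3)**2 = (30 - 3)**2 = 27**2 = 729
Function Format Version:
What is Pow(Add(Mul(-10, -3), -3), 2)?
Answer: 729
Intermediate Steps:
Pow(Add(Mul(-10, -3), -3), 2) = Pow(Add(30, -3), 2) = Pow(27, 2) = 729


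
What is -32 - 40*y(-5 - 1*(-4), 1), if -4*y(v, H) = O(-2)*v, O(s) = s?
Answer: -12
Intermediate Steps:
y(v, H) = v/2 (y(v, H) = -(-1)*v/2 = v/2)
-32 - 40*y(-5 - 1*(-4), 1) = -32 - 20*(-5 - 1*(-4)) = -32 - 20*(-5 + 4) = -32 - 20*(-1) = -32 - 40*(-½) = -32 + 20 = -12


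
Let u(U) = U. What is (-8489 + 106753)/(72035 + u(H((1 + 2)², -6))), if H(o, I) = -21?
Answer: 49132/36007 ≈ 1.3645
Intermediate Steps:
(-8489 + 106753)/(72035 + u(H((1 + 2)², -6))) = (-8489 + 106753)/(72035 - 21) = 98264/72014 = 98264*(1/72014) = 49132/36007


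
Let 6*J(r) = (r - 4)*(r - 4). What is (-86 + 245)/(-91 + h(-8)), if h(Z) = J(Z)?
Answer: -159/67 ≈ -2.3731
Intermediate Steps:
J(r) = (-4 + r)**2/6 (J(r) = ((r - 4)*(r - 4))/6 = ((-4 + r)*(-4 + r))/6 = (-4 + r)**2/6)
h(Z) = (-4 + Z)**2/6
(-86 + 245)/(-91 + h(-8)) = (-86 + 245)/(-91 + (-4 - 8)**2/6) = 159/(-91 + (1/6)*(-12)**2) = 159/(-91 + (1/6)*144) = 159/(-91 + 24) = 159/(-67) = 159*(-1/67) = -159/67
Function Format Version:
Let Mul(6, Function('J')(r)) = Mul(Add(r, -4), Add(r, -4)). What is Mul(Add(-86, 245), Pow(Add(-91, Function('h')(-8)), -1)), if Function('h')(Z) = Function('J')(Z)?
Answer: Rational(-159, 67) ≈ -2.3731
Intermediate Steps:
Function('J')(r) = Mul(Rational(1, 6), Pow(Add(-4, r), 2)) (Function('J')(r) = Mul(Rational(1, 6), Mul(Add(r, -4), Add(r, -4))) = Mul(Rational(1, 6), Mul(Add(-4, r), Add(-4, r))) = Mul(Rational(1, 6), Pow(Add(-4, r), 2)))
Function('h')(Z) = Mul(Rational(1, 6), Pow(Add(-4, Z), 2))
Mul(Add(-86, 245), Pow(Add(-91, Function('h')(-8)), -1)) = Mul(Add(-86, 245), Pow(Add(-91, Mul(Rational(1, 6), Pow(Add(-4, -8), 2))), -1)) = Mul(159, Pow(Add(-91, Mul(Rational(1, 6), Pow(-12, 2))), -1)) = Mul(159, Pow(Add(-91, Mul(Rational(1, 6), 144)), -1)) = Mul(159, Pow(Add(-91, 24), -1)) = Mul(159, Pow(-67, -1)) = Mul(159, Rational(-1, 67)) = Rational(-159, 67)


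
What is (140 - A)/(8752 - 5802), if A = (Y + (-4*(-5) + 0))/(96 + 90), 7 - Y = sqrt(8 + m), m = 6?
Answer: 8671/182900 + sqrt(14)/548700 ≈ 0.047415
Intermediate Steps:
Y = 7 - sqrt(14) (Y = 7 - sqrt(8 + 6) = 7 - sqrt(14) ≈ 3.2583)
A = 9/62 - sqrt(14)/186 (A = ((7 - sqrt(14)) + (-4*(-5) + 0))/(96 + 90) = ((7 - sqrt(14)) + (20 + 0))/186 = ((7 - sqrt(14)) + 20)*(1/186) = (27 - sqrt(14))*(1/186) = 9/62 - sqrt(14)/186 ≈ 0.12504)
(140 - A)/(8752 - 5802) = (140 - (9/62 - sqrt(14)/186))/(8752 - 5802) = (140 + (-9/62 + sqrt(14)/186))/2950 = (8671/62 + sqrt(14)/186)/2950 = 8671/182900 + sqrt(14)/548700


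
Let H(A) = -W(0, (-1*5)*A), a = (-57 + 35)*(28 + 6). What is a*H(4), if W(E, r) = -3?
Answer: -2244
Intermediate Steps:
a = -748 (a = -22*34 = -748)
H(A) = 3 (H(A) = -1*(-3) = 3)
a*H(4) = -748*3 = -2244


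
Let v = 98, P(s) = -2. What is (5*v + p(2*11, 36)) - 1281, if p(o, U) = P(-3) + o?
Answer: -771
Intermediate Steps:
p(o, U) = -2 + o
(5*v + p(2*11, 36)) - 1281 = (5*98 + (-2 + 2*11)) - 1281 = (490 + (-2 + 22)) - 1281 = (490 + 20) - 1281 = 510 - 1281 = -771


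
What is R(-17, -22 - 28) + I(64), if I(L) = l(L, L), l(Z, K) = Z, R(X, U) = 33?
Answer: 97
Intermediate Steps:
I(L) = L
R(-17, -22 - 28) + I(64) = 33 + 64 = 97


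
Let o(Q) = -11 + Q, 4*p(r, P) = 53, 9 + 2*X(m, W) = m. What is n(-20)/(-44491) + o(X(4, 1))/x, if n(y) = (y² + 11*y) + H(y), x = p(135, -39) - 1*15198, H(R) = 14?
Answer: -9380852/2702338849 ≈ -0.0034714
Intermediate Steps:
X(m, W) = -9/2 + m/2
p(r, P) = 53/4 (p(r, P) = (¼)*53 = 53/4)
x = -60739/4 (x = 53/4 - 1*15198 = 53/4 - 15198 = -60739/4 ≈ -15185.)
n(y) = 14 + y² + 11*y (n(y) = (y² + 11*y) + 14 = 14 + y² + 11*y)
n(-20)/(-44491) + o(X(4, 1))/x = (14 + (-20)² + 11*(-20))/(-44491) + (-11 + (-9/2 + (½)*4))/(-60739/4) = (14 + 400 - 220)*(-1/44491) + (-11 + (-9/2 + 2))*(-4/60739) = 194*(-1/44491) + (-11 - 5/2)*(-4/60739) = -194/44491 - 27/2*(-4/60739) = -194/44491 + 54/60739 = -9380852/2702338849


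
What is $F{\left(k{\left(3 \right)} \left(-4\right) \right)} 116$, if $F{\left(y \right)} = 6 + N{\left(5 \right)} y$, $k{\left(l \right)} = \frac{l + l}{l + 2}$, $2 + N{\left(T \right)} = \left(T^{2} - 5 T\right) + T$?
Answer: $- \frac{4872}{5} \approx -974.4$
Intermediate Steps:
$N{\left(T \right)} = -2 + T^{2} - 4 T$ ($N{\left(T \right)} = -2 + \left(\left(T^{2} - 5 T\right) + T\right) = -2 + \left(T^{2} - 4 T\right) = -2 + T^{2} - 4 T$)
$k{\left(l \right)} = \frac{2 l}{2 + l}$
$F{\left(y \right)} = 6 + 3 y$ ($F{\left(y \right)} = 6 + \left(-2 + 5^{2} - 20\right) y = 6 + \left(-2 + 25 - 20\right) y = 6 + 3 y$)
$F{\left(k{\left(3 \right)} \left(-4\right) \right)} 116 = \left(6 + 3 \cdot 2 \cdot 3 \frac{1}{2 + 3} \left(-4\right)\right) 116 = \left(6 + 3 \cdot 2 \cdot 3 \cdot \frac{1}{5} \left(-4\right)\right) 116 = \left(6 + 3 \cdot \frac{6}{5} \left(-4\right)\right) 116 = \left(6 + 3 \left(- \frac{24}{5}\right)\right) 116 = \left(6 - \frac{72}{5}\right) 116 = \left(- \frac{42}{5}\right) 116 = - \frac{4872}{5}$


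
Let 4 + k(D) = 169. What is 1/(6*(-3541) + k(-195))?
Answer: -1/21081 ≈ -4.7436e-5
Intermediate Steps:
k(D) = 165 (k(D) = -4 + 169 = 165)
1/(6*(-3541) + k(-195)) = 1/(6*(-3541) + 165) = 1/(-21246 + 165) = 1/(-21081) = -1/21081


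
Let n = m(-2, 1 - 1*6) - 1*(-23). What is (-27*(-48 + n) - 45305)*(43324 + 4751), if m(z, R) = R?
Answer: -2139097125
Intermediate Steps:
n = 18 (n = (1 - 1*6) - 1*(-23) = (1 - 6) + 23 = -5 + 23 = 18)
(-27*(-48 + n) - 45305)*(43324 + 4751) = (-27*(-48 + 18) - 45305)*(43324 + 4751) = (-27*(-30) - 45305)*48075 = (810 - 45305)*48075 = -44495*48075 = -2139097125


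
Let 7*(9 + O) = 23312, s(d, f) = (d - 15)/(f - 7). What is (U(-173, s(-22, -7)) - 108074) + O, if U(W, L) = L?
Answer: -1466501/14 ≈ -1.0475e+5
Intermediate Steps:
s(d, f) = (-15 + d)/(-7 + f)
O = 23249/7 (O = -9 + (⅐)*23312 = -9 + 23312/7 = 23249/7 ≈ 3321.3)
(U(-173, s(-22, -7)) - 108074) + O = ((-15 - 22)/(-7 - 7) - 108074) + 23249/7 = (-37/(-14) - 108074) + 23249/7 = (-1/14*(-37) - 108074) + 23249/7 = (37/14 - 108074) + 23249/7 = -1512999/14 + 23249/7 = -1466501/14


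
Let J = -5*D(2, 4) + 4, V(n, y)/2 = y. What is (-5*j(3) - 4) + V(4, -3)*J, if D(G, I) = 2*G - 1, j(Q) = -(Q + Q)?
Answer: 92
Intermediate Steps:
V(n, y) = 2*y
j(Q) = -2*Q
D(G, I) = -1 + 2*G
J = -11 (J = -5*(-1 + 2*2) + 4 = -5*(-1 + 4) + 4 = -5*3 + 4 = -15 + 4 = -11)
(-5*j(3) - 4) + V(4, -3)*J = (-(-10)*3 - 4) + (2*(-3))*(-11) = (-5*(-6) - 4) - 6*(-11) = (30 - 4) + 66 = 26 + 66 = 92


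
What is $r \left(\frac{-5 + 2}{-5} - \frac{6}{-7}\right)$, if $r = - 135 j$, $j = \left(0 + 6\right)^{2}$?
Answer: $- \frac{49572}{7} \approx -7081.7$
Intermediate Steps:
$j = 36$ ($j = 6^{2} = 36$)
$r = -4860$ ($r = \left(-135\right) 36 = -4860$)
$r \left(\frac{-5 + 2}{-5} - \frac{6}{-7}\right) = - 4860 \left(\frac{-5 + 2}{-5} - \frac{6}{-7}\right) = - 4860 \left(\left(-3\right) \left(- \frac{1}{5}\right) - - \frac{6}{7}\right) = - 4860 \left(\frac{3}{5} + \frac{6}{7}\right) = \left(-4860\right) \frac{51}{35} = - \frac{49572}{7}$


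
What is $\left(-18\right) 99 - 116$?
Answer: $-1898$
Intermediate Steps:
$\left(-18\right) 99 - 116 = -1782 - 116 = -1898$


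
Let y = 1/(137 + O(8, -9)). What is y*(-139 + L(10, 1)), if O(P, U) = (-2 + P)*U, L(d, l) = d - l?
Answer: -130/83 ≈ -1.5663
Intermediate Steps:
O(P, U) = U*(-2 + P)
y = 1/83 (y = 1/(137 - 9*(-2 + 8)) = 1/(137 - 9*6) = 1/(137 - 54) = 1/83 ≈ 0.012048)
y*(-139 + L(10, 1)) = (-139 + (10 - 1*1))/83 = (-139 + (10 - 1))/83 = (-139 + 9)/83 = (1/83)*(-130) = -130/83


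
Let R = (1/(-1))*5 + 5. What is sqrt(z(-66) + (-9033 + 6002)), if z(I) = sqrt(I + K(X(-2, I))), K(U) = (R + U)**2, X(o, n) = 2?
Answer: sqrt(-3031 + I*sqrt(62)) ≈ 0.07151 + 55.055*I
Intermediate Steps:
R = 0 (R = (1*(-1))*5 + 5 = -1*5 + 5 = -5 + 5 = 0)
K(U) = U**2 (K(U) = (0 + U)**2 = U**2)
z(I) = sqrt(4 + I) (z(I) = sqrt(I + 2**2) = sqrt(I + 4) = sqrt(4 + I))
sqrt(z(-66) + (-9033 + 6002)) = sqrt(sqrt(4 - 66) + (-9033 + 6002)) = sqrt(sqrt(-62) - 3031) = sqrt(I*sqrt(62) - 3031) = sqrt(-3031 + I*sqrt(62))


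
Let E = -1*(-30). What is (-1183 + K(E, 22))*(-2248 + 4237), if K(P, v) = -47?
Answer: -2446470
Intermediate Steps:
E = 30
(-1183 + K(E, 22))*(-2248 + 4237) = (-1183 - 47)*(-2248 + 4237) = -1230*1989 = -2446470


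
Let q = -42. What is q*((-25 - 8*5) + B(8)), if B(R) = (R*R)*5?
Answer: -10710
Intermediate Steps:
B(R) = 5*R² (B(R) = R²*5 = 5*R²)
q*((-25 - 8*5) + B(8)) = -42*((-25 - 8*5) + 5*8²) = -42*((-25 - 1*40) + 5*64) = -42*((-25 - 40) + 320) = -42*(-65 + 320) = -42*255 = -10710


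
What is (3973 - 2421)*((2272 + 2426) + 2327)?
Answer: 10902800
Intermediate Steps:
(3973 - 2421)*((2272 + 2426) + 2327) = 1552*(4698 + 2327) = 1552*7025 = 10902800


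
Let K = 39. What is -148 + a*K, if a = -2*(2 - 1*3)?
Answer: -70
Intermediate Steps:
a = 2 (a = -2*(2 - 3) = -2*(-1) = 2)
-148 + a*K = -148 + 2*39 = -148 + 78 = -70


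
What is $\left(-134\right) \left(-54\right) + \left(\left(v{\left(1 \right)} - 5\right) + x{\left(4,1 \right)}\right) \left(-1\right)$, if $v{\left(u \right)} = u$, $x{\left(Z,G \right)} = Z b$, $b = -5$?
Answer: $7260$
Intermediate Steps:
$x{\left(Z,G \right)} = - 5 Z$ ($x{\left(Z,G \right)} = Z \left(-5\right) = - 5 Z$)
$\left(-134\right) \left(-54\right) + \left(\left(v{\left(1 \right)} - 5\right) + x{\left(4,1 \right)}\right) \left(-1\right) = \left(-134\right) \left(-54\right) + \left(\left(1 - 5\right) - 20\right) \left(-1\right) = 7236 + \left(-4 - 20\right) \left(-1\right) = 7236 - -24 = 7236 + 24 = 7260$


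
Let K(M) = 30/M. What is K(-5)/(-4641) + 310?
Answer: 479572/1547 ≈ 310.00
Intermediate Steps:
K(-5)/(-4641) + 310 = (30/(-5))/(-4641) + 310 = (30*(-⅕))*(-1/4641) + 310 = -6*(-1/4641) + 310 = 2/1547 + 310 = 479572/1547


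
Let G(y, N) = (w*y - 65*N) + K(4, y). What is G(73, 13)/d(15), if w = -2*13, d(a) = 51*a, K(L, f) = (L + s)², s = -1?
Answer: -2734/765 ≈ -3.5739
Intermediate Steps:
K(L, f) = (-1 + L)² (K(L, f) = (L - 1)² = (-1 + L)²)
w = -26
G(y, N) = 9 - 65*N - 26*y (G(y, N) = (-26*y - 65*N) + (-1 + 4)² = (-65*N - 26*y) + 3² = (-65*N - 26*y) + 9 = 9 - 65*N - 26*y)
G(73, 13)/d(15) = (9 - 65*13 - 26*73)/((51*15)) = (9 - 845 - 1898)/765 = -2734*1/765 = -2734/765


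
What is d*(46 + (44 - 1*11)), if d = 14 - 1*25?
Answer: -869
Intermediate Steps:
d = -11 (d = 14 - 25 = -11)
d*(46 + (44 - 1*11)) = -11*(46 + (44 - 1*11)) = -11*(46 + (44 - 11)) = -11*(46 + 33) = -11*79 = -869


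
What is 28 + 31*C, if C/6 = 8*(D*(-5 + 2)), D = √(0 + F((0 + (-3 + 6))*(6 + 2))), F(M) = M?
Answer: 28 - 8928*√6 ≈ -21841.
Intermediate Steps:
D = 2*√6 (D = √(0 + (0 + (-3 + 6))*(6 + 2)) = √(0 + (0 + 3)*8) = √(0 + 3*8) = √(0 + 24) = √24 = 2*√6 ≈ 4.8990)
C = -288*√6 (C = 6*(8*((2*√6)*(-5 + 2))) = 6*(8*((2*√6)*(-3))) = 6*(8*(-6*√6)) = 6*(-48*√6) = -288*√6 ≈ -705.45)
28 + 31*C = 28 + 31*(-288*√6) = 28 - 8928*√6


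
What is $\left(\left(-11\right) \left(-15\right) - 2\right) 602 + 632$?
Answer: $98758$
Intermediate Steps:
$\left(\left(-11\right) \left(-15\right) - 2\right) 602 + 632 = \left(165 - 2\right) 602 + 632 = 163 \cdot 602 + 632 = 98126 + 632 = 98758$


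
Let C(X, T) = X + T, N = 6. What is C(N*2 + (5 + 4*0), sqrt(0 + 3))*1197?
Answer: 20349 + 1197*sqrt(3) ≈ 22422.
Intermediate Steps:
C(X, T) = T + X
C(N*2 + (5 + 4*0), sqrt(0 + 3))*1197 = (sqrt(0 + 3) + (6*2 + (5 + 4*0)))*1197 = (sqrt(3) + (12 + (5 + 0)))*1197 = (sqrt(3) + (12 + 5))*1197 = (sqrt(3) + 17)*1197 = (17 + sqrt(3))*1197 = 20349 + 1197*sqrt(3)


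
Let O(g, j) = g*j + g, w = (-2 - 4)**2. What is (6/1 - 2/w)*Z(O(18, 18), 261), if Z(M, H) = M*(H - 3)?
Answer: 524514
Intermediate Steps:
w = 36 (w = (-6)**2 = 36)
O(g, j) = g + g*j
Z(M, H) = M*(-3 + H)
(6/1 - 2/w)*Z(O(18, 18), 261) = (6/1 - 2/36)*((18*(1 + 18))*(-3 + 261)) = (6*1 - 2*1/36)*((18*19)*258) = (6 - 1/18)*(342*258) = (107/18)*88236 = 524514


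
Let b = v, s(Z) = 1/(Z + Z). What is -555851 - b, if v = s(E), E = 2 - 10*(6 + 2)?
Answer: -86712755/156 ≈ -5.5585e+5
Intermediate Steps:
E = -78 (E = 2 - 10*8 = 2 - 80 = -78)
s(Z) = 1/(2*Z)
v = -1/156 (v = (½)/(-78) = (½)*(-1/78) = -1/156 ≈ -0.0064103)
b = -1/156 ≈ -0.0064103
-555851 - b = -555851 - 1*(-1/156) = -555851 + 1/156 = -86712755/156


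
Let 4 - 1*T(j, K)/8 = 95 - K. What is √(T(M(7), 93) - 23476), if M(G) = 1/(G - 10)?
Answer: 2*I*√5865 ≈ 153.17*I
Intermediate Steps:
M(G) = 1/(-10 + G)
T(j, K) = -728 + 8*K (T(j, K) = 32 - 8*(95 - K) = 32 + (-760 + 8*K) = -728 + 8*K)
√(T(M(7), 93) - 23476) = √((-728 + 8*93) - 23476) = √((-728 + 744) - 23476) = √(16 - 23476) = √(-23460) = 2*I*√5865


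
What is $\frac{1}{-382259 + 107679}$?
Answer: $- \frac{1}{274580} \approx -3.6419 \cdot 10^{-6}$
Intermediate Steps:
$\frac{1}{-382259 + 107679} = \frac{1}{-274580} = - \frac{1}{274580}$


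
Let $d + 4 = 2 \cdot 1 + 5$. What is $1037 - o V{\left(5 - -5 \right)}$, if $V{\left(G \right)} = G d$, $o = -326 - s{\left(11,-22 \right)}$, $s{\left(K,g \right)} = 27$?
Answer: $11627$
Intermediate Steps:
$d = 3$ ($d = -4 + \left(2 \cdot 1 + 5\right) = -4 + \left(2 + 5\right) = -4 + 7 = 3$)
$o = -353$ ($o = -326 - 27 = -353$)
$V{\left(G \right)} = 3 G$ ($V{\left(G \right)} = G 3 = 3 G$)
$1037 - o V{\left(5 - -5 \right)} = 1037 - - 353 \cdot 3 \left(5 - -5\right) = 1037 - - 353 \cdot 3 \left(5 + 5\right) = 1037 - - 353 \cdot 3 \cdot 10 = 1037 - \left(-353\right) 30 = 1037 - -10590 = 1037 + 10590 = 11627$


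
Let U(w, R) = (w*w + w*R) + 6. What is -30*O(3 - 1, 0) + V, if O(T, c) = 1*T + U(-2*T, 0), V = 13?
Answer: -707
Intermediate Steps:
U(w, R) = 6 + w² + R*w (U(w, R) = (w² + R*w) + 6 = 6 + w² + R*w)
O(T, c) = 6 + T + 4*T² (O(T, c) = 1*T + (6 + (-2*T)² + 0*(-2*T)) = T + (6 + 4*T² + 0) = T + (6 + 4*T²) = 6 + T + 4*T²)
-30*O(3 - 1, 0) + V = -30*(6 + (3 - 1) + 4*(3 - 1)²) + 13 = -30*(6 + 2 + 4*2²) + 13 = -30*(6 + 2 + 4*4) + 13 = -30*(6 + 2 + 16) + 13 = -30*24 + 13 = -720 + 13 = -707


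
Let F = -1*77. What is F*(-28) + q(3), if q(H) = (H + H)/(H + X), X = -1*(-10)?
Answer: 28034/13 ≈ 2156.5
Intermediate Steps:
X = 10
F = -77
q(H) = 2*H/(10 + H) (q(H) = (H + H)/(H + 10) = (2*H)/(10 + H) = 2*H/(10 + H))
F*(-28) + q(3) = -77*(-28) + 2*3/(10 + 3) = 2156 + 2*3/13 = 2156 + 2*3*(1/13) = 2156 + 6/13 = 28034/13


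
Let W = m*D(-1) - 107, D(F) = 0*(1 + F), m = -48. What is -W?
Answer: 107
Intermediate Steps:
D(F) = 0
W = -107 (W = -48*0 - 107 = 0 - 107 = -107)
-W = -1*(-107) = 107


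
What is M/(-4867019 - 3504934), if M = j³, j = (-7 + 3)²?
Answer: -4096/8371953 ≈ -0.00048925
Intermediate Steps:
j = 16 (j = (-4)² = 16)
M = 4096 (M = 16³ = 4096)
M/(-4867019 - 3504934) = 4096/(-4867019 - 3504934) = 4096/(-8371953) = 4096*(-1/8371953) = -4096/8371953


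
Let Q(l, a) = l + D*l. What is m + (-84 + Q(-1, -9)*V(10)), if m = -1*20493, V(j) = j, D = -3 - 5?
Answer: -20507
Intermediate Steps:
D = -8
m = -20493
Q(l, a) = -7*l (Q(l, a) = l - 8*l = -7*l)
m + (-84 + Q(-1, -9)*V(10)) = -20493 + (-84 - 7*(-1)*10) = -20493 + (-84 + 7*10) = -20493 + (-84 + 70) = -20493 - 14 = -20507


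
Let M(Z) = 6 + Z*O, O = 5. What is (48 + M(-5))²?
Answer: 841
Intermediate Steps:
M(Z) = 6 + 5*Z (M(Z) = 6 + Z*5 = 6 + 5*Z)
(48 + M(-5))² = (48 + (6 + 5*(-5)))² = (48 + (6 - 25))² = (48 - 19)² = 29² = 841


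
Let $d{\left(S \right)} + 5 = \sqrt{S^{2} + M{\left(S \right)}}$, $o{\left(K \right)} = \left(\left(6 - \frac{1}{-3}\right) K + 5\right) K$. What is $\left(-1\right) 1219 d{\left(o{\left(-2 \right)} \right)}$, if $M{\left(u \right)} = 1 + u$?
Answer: $6095 - \frac{1219 \sqrt{2263}}{3} \approx -13235.0$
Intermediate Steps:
$o{\left(K \right)} = K \left(5 + \frac{19 K}{3}\right)$ ($o{\left(K \right)} = \left(\left(6 - - \frac{1}{3}\right) K + 5\right) K = \left(\left(6 + \frac{1}{3}\right) K + 5\right) K = \left(\frac{19 K}{3} + 5\right) K = \left(5 + \frac{19 K}{3}\right) K = K \left(5 + \frac{19 K}{3}\right)$)
$d{\left(S \right)} = -5 + \sqrt{1 + S + S^{2}}$ ($d{\left(S \right)} = -5 + \sqrt{S^{2} + \left(1 + S\right)} = -5 + \sqrt{1 + S + S^{2}}$)
$\left(-1\right) 1219 d{\left(o{\left(-2 \right)} \right)} = \left(-1\right) 1219 \left(-5 + \sqrt{1 + \frac{1}{3} \left(-2\right) \left(15 + 19 \left(-2\right)\right) + \left(\frac{1}{3} \left(-2\right) \left(15 + 19 \left(-2\right)\right)\right)^{2}}\right) = - 1219 \left(-5 + \sqrt{1 + \frac{1}{3} \left(-2\right) \left(15 - 38\right) + \left(\frac{1}{3} \left(-2\right) \left(15 - 38\right)\right)^{2}}\right) = - 1219 \left(-5 + \sqrt{1 + \frac{1}{3} \left(-2\right) \left(-23\right) + \left(\frac{1}{3} \left(-2\right) \left(-23\right)\right)^{2}}\right) = - 1219 \left(-5 + \sqrt{1 + \frac{46}{3} + \left(\frac{46}{3}\right)^{2}}\right) = - 1219 \left(-5 + \sqrt{1 + \frac{46}{3} + \frac{2116}{9}}\right) = - 1219 \left(-5 + \sqrt{\frac{2263}{9}}\right) = - 1219 \left(-5 + \frac{\sqrt{2263}}{3}\right) = 6095 - \frac{1219 \sqrt{2263}}{3}$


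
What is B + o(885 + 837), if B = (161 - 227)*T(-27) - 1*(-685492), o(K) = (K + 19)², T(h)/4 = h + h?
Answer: 3730829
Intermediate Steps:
T(h) = 8*h (T(h) = 4*(h + h) = 4*(2*h) = 8*h)
o(K) = (19 + K)²
B = 699748 (B = (161 - 227)*(8*(-27)) - 1*(-685492) = -66*(-216) + 685492 = 14256 + 685492 = 699748)
B + o(885 + 837) = 699748 + (19 + (885 + 837))² = 699748 + (19 + 1722)² = 699748 + 1741² = 699748 + 3031081 = 3730829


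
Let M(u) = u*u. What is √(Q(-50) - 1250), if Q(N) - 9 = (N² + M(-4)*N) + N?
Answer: √409 ≈ 20.224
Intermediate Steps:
M(u) = u²
Q(N) = 9 + N² + 17*N (Q(N) = 9 + ((N² + (-4)²*N) + N) = 9 + ((N² + 16*N) + N) = 9 + (N² + 17*N) = 9 + N² + 17*N)
√(Q(-50) - 1250) = √((9 + (-50)² + 17*(-50)) - 1250) = √((9 + 2500 - 850) - 1250) = √(1659 - 1250) = √409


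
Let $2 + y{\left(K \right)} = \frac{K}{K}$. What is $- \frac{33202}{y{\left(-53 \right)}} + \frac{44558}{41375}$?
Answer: $\frac{1373777308}{41375} \approx 33203.0$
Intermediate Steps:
$y{\left(K \right)} = -1$ ($y{\left(K \right)} = -2 + \frac{K}{K} = -2 + 1 = -1$)
$- \frac{33202}{y{\left(-53 \right)}} + \frac{44558}{41375} = - \frac{33202}{-1} + \frac{44558}{41375} = \left(-33202\right) \left(-1\right) + 44558 \cdot \frac{1}{41375} = 33202 + \frac{44558}{41375} = \frac{1373777308}{41375}$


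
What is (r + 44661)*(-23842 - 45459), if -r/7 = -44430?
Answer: -24648355971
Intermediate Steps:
r = 311010 (r = -7*(-44430) = 311010)
(r + 44661)*(-23842 - 45459) = (311010 + 44661)*(-23842 - 45459) = 355671*(-69301) = -24648355971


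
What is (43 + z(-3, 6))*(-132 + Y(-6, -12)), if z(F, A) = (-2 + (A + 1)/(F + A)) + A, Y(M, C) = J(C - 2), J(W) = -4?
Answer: -20128/3 ≈ -6709.3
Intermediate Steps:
Y(M, C) = -4
z(F, A) = -2 + A + (1 + A)/(A + F) (z(F, A) = (-2 + (1 + A)/(A + F)) + A = -2 + A + (1 + A)/(A + F))
(43 + z(-3, 6))*(-132 + Y(-6, -12)) = (43 + (1 + 6**2 - 1*6 - 2*(-3) + 6*(-3))/(6 - 3))*(-132 - 4) = (43 + (1 + 36 - 6 + 6 - 18)/3)*(-136) = (43 + (1/3)*19)*(-136) = (43 + 19/3)*(-136) = (148/3)*(-136) = -20128/3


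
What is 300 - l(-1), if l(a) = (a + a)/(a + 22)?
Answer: 6302/21 ≈ 300.10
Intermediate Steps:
l(a) = 2*a/(22 + a) (l(a) = (2*a)/(22 + a) = 2*a/(22 + a))
300 - l(-1) = 300 - 2*(-1)/(22 - 1) = 300 - 2*(-1)/21 = 300 - 1*(-2/21) = 300 + 2/21 = 6302/21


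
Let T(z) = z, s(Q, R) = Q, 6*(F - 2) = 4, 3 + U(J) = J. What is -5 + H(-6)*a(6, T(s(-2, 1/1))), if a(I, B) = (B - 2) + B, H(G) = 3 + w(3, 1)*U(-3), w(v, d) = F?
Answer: 73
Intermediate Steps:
U(J) = -3 + J
F = 8/3 (F = 2 + (1/6)*4 = 2 + 2/3 = 8/3 ≈ 2.6667)
w(v, d) = 8/3
H(G) = -13 (H(G) = 3 + 8*(-3 - 3)/3 = 3 + (8/3)*(-6) = 3 - 16 = -13)
a(I, B) = -2 + 2*B (a(I, B) = (-2 + B) + B = -2 + 2*B)
-5 + H(-6)*a(6, T(s(-2, 1/1))) = -5 - 13*(-2 + 2*(-2)) = -5 - 13*(-2 - 4) = -5 - 13*(-6) = -5 + 78 = 73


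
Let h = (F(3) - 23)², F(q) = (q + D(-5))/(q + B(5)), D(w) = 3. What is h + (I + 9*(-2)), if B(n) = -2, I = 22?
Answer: 293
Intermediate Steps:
F(q) = (3 + q)/(-2 + q) (F(q) = (q + 3)/(q - 2) = (3 + q)/(-2 + q))
h = 289 (h = ((3 + 3)/(-2 + 3) - 23)² = (6/1 - 23)² = (1*6 - 23)² = (6 - 23)² = (-17)² = 289)
h + (I + 9*(-2)) = 289 + (22 + 9*(-2)) = 289 + (22 - 18) = 289 + 4 = 293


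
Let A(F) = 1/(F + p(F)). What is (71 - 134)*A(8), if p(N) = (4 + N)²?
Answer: -63/152 ≈ -0.41447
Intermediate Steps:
A(F) = 1/(F + (4 + F)²)
(71 - 134)*A(8) = (71 - 134)/(8 + (4 + 8)²) = -63/(8 + 12²) = -63/(8 + 144) = -63/152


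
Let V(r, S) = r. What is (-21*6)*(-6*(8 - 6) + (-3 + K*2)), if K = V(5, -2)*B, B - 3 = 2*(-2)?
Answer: 3150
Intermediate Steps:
B = -1 (B = 3 + 2*(-2) = 3 - 4 = -1)
K = -5 (K = 5*(-1) = -5)
(-21*6)*(-6*(8 - 6) + (-3 + K*2)) = (-21*6)*(-6*(8 - 6) + (-3 - 5*2)) = -126*(-6*2 + (-3 - 10)) = -126*(-12 - 13) = -126*(-25) = 3150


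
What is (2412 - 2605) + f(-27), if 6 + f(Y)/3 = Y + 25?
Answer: -217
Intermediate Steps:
f(Y) = 57 + 3*Y (f(Y) = -18 + 3*(Y + 25) = -18 + 3*(25 + Y) = -18 + (75 + 3*Y) = 57 + 3*Y)
(2412 - 2605) + f(-27) = (2412 - 2605) + (57 + 3*(-27)) = -193 + (57 - 81) = -193 - 24 = -217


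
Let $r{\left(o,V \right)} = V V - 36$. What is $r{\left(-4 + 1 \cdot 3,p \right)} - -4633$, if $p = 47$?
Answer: $6806$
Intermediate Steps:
$r{\left(o,V \right)} = -36 + V^{2}$ ($r{\left(o,V \right)} = V^{2} - 36 = -36 + V^{2}$)
$r{\left(-4 + 1 \cdot 3,p \right)} - -4633 = \left(-36 + 47^{2}\right) - -4633 = \left(-36 + 2209\right) + 4633 = 2173 + 4633 = 6806$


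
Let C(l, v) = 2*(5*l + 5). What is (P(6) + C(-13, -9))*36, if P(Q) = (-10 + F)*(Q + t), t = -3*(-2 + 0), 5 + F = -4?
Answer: -12528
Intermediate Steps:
F = -9 (F = -5 - 4 = -9)
C(l, v) = 10 + 10*l (C(l, v) = 2*(5 + 5*l) = 10 + 10*l)
t = 6 (t = -3*(-2) = 6)
P(Q) = -114 - 19*Q (P(Q) = (-10 - 9)*(Q + 6) = -19*(6 + Q) = -114 - 19*Q)
(P(6) + C(-13, -9))*36 = ((-114 - 19*6) + (10 + 10*(-13)))*36 = ((-114 - 114) + (10 - 130))*36 = (-228 - 120)*36 = -348*36 = -12528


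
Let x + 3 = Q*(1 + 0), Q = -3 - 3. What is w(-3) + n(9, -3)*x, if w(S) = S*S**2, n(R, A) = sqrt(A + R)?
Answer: -27 - 9*sqrt(6) ≈ -49.045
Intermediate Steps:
Q = -6
w(S) = S**3
x = -9 (x = -3 - 6*(1 + 0) = -3 - 6*1 = -3 - 6 = -9)
w(-3) + n(9, -3)*x = (-3)**3 + sqrt(-3 + 9)*(-9) = -27 + sqrt(6)*(-9) = -27 - 9*sqrt(6)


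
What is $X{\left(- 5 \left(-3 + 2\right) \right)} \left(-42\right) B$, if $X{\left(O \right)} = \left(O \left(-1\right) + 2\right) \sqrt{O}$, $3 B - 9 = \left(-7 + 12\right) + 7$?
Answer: $882 \sqrt{5} \approx 1972.2$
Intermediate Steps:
$B = 7$ ($B = 3 + \frac{\left(-7 + 12\right) + 7}{3} = 3 + \frac{5 + 7}{3} = 3 + \frac{1}{3} \cdot 12 = 3 + 4 = 7$)
$X{\left(O \right)} = \sqrt{O} \left(2 - O\right)$ ($X{\left(O \right)} = \left(- O + 2\right) \sqrt{O} = \left(2 - O\right) \sqrt{O} = \sqrt{O} \left(2 - O\right)$)
$X{\left(- 5 \left(-3 + 2\right) \right)} \left(-42\right) B = \sqrt{- 5 \left(-3 + 2\right)} \left(2 - - 5 \left(-3 + 2\right)\right) \left(-42\right) 7 = \sqrt{\left(-5\right) \left(-1\right)} \left(2 - \left(-5\right) \left(-1\right)\right) \left(-42\right) 7 = \sqrt{5} \left(2 - 5\right) \left(-42\right) 7 = \sqrt{5} \left(-3\right) \left(-42\right) 7 = - 3 \sqrt{5} \left(-42\right) 7 = 126 \sqrt{5} \cdot 7 = 882 \sqrt{5}$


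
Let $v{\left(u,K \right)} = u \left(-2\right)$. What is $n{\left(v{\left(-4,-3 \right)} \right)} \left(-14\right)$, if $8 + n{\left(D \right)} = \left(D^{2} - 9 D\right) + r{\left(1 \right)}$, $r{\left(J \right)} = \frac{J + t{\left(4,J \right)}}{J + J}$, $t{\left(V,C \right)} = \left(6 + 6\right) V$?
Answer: $-119$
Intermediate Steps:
$t{\left(V,C \right)} = 12 V$
$v{\left(u,K \right)} = - 2 u$
$r{\left(J \right)} = \frac{48 + J}{2 J}$ ($r{\left(J \right)} = \frac{J + 12 \cdot 4}{J + J} = \frac{J + 48}{2 J} = \left(48 + J\right) \frac{1}{2 J} = \frac{48 + J}{2 J}$)
$n{\left(D \right)} = \frac{33}{2} + D^{2} - 9 D$ ($n{\left(D \right)} = -8 + \left(\left(D^{2} - 9 D\right) + \frac{48 + 1}{2 \cdot 1}\right) = -8 + \left(\left(D^{2} - 9 D\right) + \frac{1}{2} \cdot 1 \cdot 49\right) = -8 + \left(\left(D^{2} - 9 D\right) + \frac{49}{2}\right) = -8 + \left(\frac{49}{2} + D^{2} - 9 D\right) = \frac{33}{2} + D^{2} - 9 D$)
$n{\left(v{\left(-4,-3 \right)} \right)} \left(-14\right) = \left(\frac{33}{2} + \left(\left(-2\right) \left(-4\right)\right)^{2} - 9 \left(\left(-2\right) \left(-4\right)\right)\right) \left(-14\right) = \left(\frac{33}{2} + 8^{2} - 72\right) \left(-14\right) = \left(\frac{33}{2} + 64 - 72\right) \left(-14\right) = \frac{17}{2} \left(-14\right) = -119$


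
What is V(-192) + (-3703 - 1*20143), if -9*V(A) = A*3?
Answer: -23782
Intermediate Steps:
V(A) = -A/3 (V(A) = -A*3/9 = -A/3)
V(-192) + (-3703 - 1*20143) = -⅓*(-192) + (-3703 - 1*20143) = 64 + (-3703 - 20143) = 64 - 23846 = -23782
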